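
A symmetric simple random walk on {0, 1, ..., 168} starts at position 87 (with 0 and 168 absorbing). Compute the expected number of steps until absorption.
E[τ | X_0 = 87] = 7047

Let v_k = E[τ | X_0 = k]. Boundary: v_0 = v_168 = 0. Recurrence: v_k = 1 + (v_{k-1} + v_{k+1})/2 for 1 ≤ k ≤ 167. The particular solution to v_k − (v_{k-1} + v_{k+1})/2 = 1 is v_k = −k^2. Adding homogeneous solution A + B k and matching boundaries gives v_k = k (168 − k). Substituting k = 87: v_87 = 87 · 81 = 7047.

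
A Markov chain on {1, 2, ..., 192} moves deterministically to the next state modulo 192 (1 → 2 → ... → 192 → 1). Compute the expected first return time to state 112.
E[T_112 | X_0 = 112] = 192

The chain cycles deterministically, so starting at state 112 it returns in exactly 192 steps. Equivalently, the stationary distribution is uniform π_j = 1/192 for every state j, so by Kac's formula E[T_112] = 1/π_112 = 192.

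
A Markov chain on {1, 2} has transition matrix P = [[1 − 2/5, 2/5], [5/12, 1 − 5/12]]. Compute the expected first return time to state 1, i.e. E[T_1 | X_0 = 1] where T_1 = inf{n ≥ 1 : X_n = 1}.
E[T_1 | X_0 = 1] = 1/π_1 = 49/25

For an irreducible recurrent Markov chain with stationary distribution π, E[T_i | X_0 = i] = 1/π_i (Kac's formula). Here π_1 = (5/12)/(2/5 + 5/12) = (5/12)/(49/60) = 25/49, so E[T_1 | X_0 = 1] = 1/π_1 = (2/5 + 5/12)/(5/12) = (49/60)/(5/12) = 49/25.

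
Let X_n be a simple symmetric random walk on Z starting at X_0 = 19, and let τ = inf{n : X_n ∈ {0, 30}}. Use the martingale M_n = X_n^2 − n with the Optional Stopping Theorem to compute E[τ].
E[τ] = 209

M_n = X_n^2 − n is a martingale (since E[X_{n+1}^2 | F_n] = X_n^2 + 1). By OST (τ has finite mean in a bounded region), E[M_τ] = E[M_0] = X_0^2 − 0 = 19^2 = 361. Also E[M_τ] = E[X_τ^2] − E[τ]. The walk exits at 0 or 30, with P(hit 30 first) = 19/30, so E[X_τ^2] = 30^2 · 19/30 + 0 = 570. Thus E[τ] = E[X_τ^2] − E[M_τ] = 570 − 361 = 209 = 19(30 − 19) = 209.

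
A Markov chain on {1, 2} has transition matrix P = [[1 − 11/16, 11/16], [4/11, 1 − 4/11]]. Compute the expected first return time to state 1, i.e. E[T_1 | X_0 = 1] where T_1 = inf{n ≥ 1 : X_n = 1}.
E[T_1 | X_0 = 1] = 1/π_1 = 185/64

For an irreducible recurrent Markov chain with stationary distribution π, E[T_i | X_0 = i] = 1/π_i (Kac's formula). Here π_1 = (4/11)/(11/16 + 4/11) = (4/11)/(185/176) = 64/185, so E[T_1 | X_0 = 1] = 1/π_1 = (11/16 + 4/11)/(4/11) = (185/176)/(4/11) = 185/64.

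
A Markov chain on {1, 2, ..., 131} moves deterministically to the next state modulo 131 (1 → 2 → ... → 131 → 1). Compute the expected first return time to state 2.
E[T_2 | X_0 = 2] = 131

The chain cycles deterministically, so starting at state 2 it returns in exactly 131 steps. Equivalently, the stationary distribution is uniform π_j = 1/131 for every state j, so by Kac's formula E[T_2] = 1/π_2 = 131.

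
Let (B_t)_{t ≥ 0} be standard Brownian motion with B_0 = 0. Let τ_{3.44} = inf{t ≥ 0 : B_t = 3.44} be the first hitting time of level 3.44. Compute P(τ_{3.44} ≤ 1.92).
P(τ_{3.44} ≤ 1.92) = 2(1 − Φ(3.44/√1.92)) = 2(1 − Φ(2.4826)) ≈ 0.0130

By the reflection principle for standard BM, P(τ_b ≤ t) = 2 · P(B_t ≥ b). Since B_t ~ N(0, t), P(B_t ≥ 3.44) = 1 − Φ(3.44/√t) = 1 − Φ(3.44/√1.92) = 1 − Φ(2.4826) ≈ 0.00652. Doubling: P(τ_{3.44} ≤ 1.92) ≈ 2 · 0.00652 = 0.01304 ≈ 0.0130.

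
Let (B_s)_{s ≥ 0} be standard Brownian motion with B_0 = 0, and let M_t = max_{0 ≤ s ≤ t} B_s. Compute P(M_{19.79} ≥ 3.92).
P(M_{19.79} ≥ 3.92) = 2·P(B_{19.79} ≥ 3.92) = 2(1 − Φ(3.92/√19.79)) ≈ 0.3782

By the reflection principle for Brownian motion, P(M_t ≥ a) = 2 · P(B_t ≥ a) for a ≥ 0. Since B_t ~ N(0, t), P(B_t ≥ 3.92) = 1 − Φ(3.92/√t) = 1 − Φ(3.92/√19.79) = 1 − Φ(0.8812). So
  P(M_{19.79} ≥ 3.92) = 2(1 − Φ(0.8812)) ≈ 0.3782.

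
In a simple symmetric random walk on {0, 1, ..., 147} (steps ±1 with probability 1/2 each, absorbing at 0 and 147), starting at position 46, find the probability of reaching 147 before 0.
P(hit 147 before 0) = 46/147

Let u_k = P(hit 147 before 0 | start at k). Then u_0 = 0, u_147 = 1, and u_k = u_{k-1}/2 + u_{k+1}/2 for 1 ≤ k ≤ 146. This harmonic recurrence is solved by u_k = k/147, giving u_46 = 46/147.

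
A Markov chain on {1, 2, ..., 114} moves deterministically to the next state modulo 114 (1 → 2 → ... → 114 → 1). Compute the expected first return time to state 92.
E[T_92 | X_0 = 92] = 114

The chain cycles deterministically, so starting at state 92 it returns in exactly 114 steps. Equivalently, the stationary distribution is uniform π_j = 1/114 for every state j, so by Kac's formula E[T_92] = 1/π_92 = 114.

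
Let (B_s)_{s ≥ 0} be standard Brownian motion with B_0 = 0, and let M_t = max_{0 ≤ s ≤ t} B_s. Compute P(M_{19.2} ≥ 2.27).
P(M_{19.2} ≥ 2.27) = 2·P(B_{19.2} ≥ 2.27) = 2(1 − Φ(2.27/√19.2)) ≈ 0.6044

By the reflection principle for Brownian motion, P(M_t ≥ a) = 2 · P(B_t ≥ a) for a ≥ 0. Since B_t ~ N(0, t), P(B_t ≥ 2.27) = 1 − Φ(2.27/√t) = 1 − Φ(2.27/√19.2) = 1 − Φ(0.5181). So
  P(M_{19.2} ≥ 2.27) = 2(1 − Φ(0.5181)) ≈ 0.6044.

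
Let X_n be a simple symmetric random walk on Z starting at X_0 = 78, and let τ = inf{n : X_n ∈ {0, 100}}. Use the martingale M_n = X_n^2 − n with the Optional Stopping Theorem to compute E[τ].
E[τ] = 1716

M_n = X_n^2 − n is a martingale (since E[X_{n+1}^2 | F_n] = X_n^2 + 1). By OST (τ has finite mean in a bounded region), E[M_τ] = E[M_0] = X_0^2 − 0 = 78^2 = 6084. Also E[M_τ] = E[X_τ^2] − E[τ]. The walk exits at 0 or 100, with P(hit 100 first) = 78/100, so E[X_τ^2] = 100^2 · 78/100 + 0 = 7800. Thus E[τ] = E[X_τ^2] − E[M_τ] = 7800 − 6084 = 1716 = 78(100 − 78) = 1716.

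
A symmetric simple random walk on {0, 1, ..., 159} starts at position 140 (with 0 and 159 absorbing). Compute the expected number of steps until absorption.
E[τ | X_0 = 140] = 2660

Let v_k = E[τ | X_0 = k]. Boundary: v_0 = v_159 = 0. Recurrence: v_k = 1 + (v_{k-1} + v_{k+1})/2 for 1 ≤ k ≤ 158. The particular solution to v_k − (v_{k-1} + v_{k+1})/2 = 1 is v_k = −k^2. Adding homogeneous solution A + B k and matching boundaries gives v_k = k (159 − k). Substituting k = 140: v_140 = 140 · 19 = 2660.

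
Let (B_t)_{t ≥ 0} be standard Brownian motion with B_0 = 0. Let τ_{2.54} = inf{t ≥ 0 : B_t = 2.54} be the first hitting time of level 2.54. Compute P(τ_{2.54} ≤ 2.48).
P(τ_{2.54} ≤ 2.48) = 2(1 − Φ(2.54/√2.48)) = 2(1 − Φ(1.6129)) ≈ 0.1068

By the reflection principle for standard BM, P(τ_b ≤ t) = 2 · P(B_t ≥ b). Since B_t ~ N(0, t), P(B_t ≥ 2.54) = 1 − Φ(2.54/√t) = 1 − Φ(2.54/√2.48) = 1 − Φ(1.6129) ≈ 0.05338. Doubling: P(τ_{2.54} ≤ 2.48) ≈ 2 · 0.05338 = 0.10676 ≈ 0.1068.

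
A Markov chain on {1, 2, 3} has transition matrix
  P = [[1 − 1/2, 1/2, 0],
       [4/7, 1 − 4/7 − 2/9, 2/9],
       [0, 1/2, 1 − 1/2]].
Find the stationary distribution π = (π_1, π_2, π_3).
π = (72/163, 63/163, 28/163)

This is a birth-death chain on three states, which satisfies detailed balance: π_1 · P_{12} = π_2 · P_{21} and π_2 · P_{23} = π_3 · P_{32}.
From π_1 · 1/2 = π_2 · 4/7: π_2/π_1 = (1/2)/(4/7) = 7/8.
From π_2 · 2/9 = π_3 · 1/2: π_3/π_2 = (2/9)/(1/2) = 4/9.
Take π_1 proportional to 1; then unnormalized π = (1, 7/8, 7/18). Normalize by dividing by the sum 163/72:
  π = (72/163, 63/163, 28/163).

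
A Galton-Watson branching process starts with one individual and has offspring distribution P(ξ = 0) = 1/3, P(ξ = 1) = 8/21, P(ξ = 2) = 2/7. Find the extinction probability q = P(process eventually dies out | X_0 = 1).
q = 1

Mean offspring μ = 0·1/3 + 1·8/21 + 2·2/7 = 20/21 ≤ 1. For μ ≤ 1 with offspring not concentrated at 1, the Galton-Watson process goes extinct almost surely, so q = 1.
(Algebraic check: The pgf is f(s) = 1/3 + 8/21·s + 2/7·s². The extinction probability q is the smallest fixed point of f in [0, 1]. Setting s = f(s):
  2/7·s² + (8/21 − 1)·s + 1/3 = 0
  2/7·s² − (1/3 + 2/7)·s + 1/3 = 0
which factors as (s − 1)·(2/7·s − 1/3) = 0, giving roots s = 1 and s = (1/3)/(2/7) = 7/6. Since 7/6 ≥ 1, the smallest root in [0, 1] is s = 1.)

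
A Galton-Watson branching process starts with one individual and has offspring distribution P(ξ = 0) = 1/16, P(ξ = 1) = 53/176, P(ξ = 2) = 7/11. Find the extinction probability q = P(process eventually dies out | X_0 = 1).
q = 11/112

The pgf is f(s) = 1/16 + 53/176·s + 7/11·s². The extinction probability q is the smallest fixed point of f in [0, 1]. Setting s = f(s):
  7/11·s² + (53/176 − 1)·s + 1/16 = 0
  7/11·s² − (1/16 + 7/11)·s + 1/16 = 0
which factors as (s − 1)·(7/11·s − 1/16) = 0, giving roots s = 1 and s = (1/16)/(7/11) = 11/112.
Mean offspring μ = 53/176 + 2·7/11 = 277/176 > 1 (supercritical), so q < 1. The extinction probability is the smaller root: q = (1/16)/(7/11) = 11/112.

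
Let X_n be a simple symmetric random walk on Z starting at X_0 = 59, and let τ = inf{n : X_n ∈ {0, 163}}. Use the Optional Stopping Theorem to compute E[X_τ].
E[X_τ] = 59

X_n is a martingale and τ is a bounded-mean stopping time (indeed τ is finite a.s. with bounded expectation since the walk is in a bounded region). By the OST, E[X_τ] = E[X_0] = 59. Equivalently: E[X_τ] = 163 · P(hit 163 first) + 0 · P(hit 0 first) = 163 · (59/163) = 59.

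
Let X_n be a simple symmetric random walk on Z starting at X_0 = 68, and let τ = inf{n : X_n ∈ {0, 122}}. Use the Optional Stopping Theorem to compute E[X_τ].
E[X_τ] = 68

X_n is a martingale and τ is a bounded-mean stopping time (indeed τ is finite a.s. with bounded expectation since the walk is in a bounded region). By the OST, E[X_τ] = E[X_0] = 68. Equivalently: E[X_τ] = 122 · P(hit 122 first) + 0 · P(hit 0 first) = 122 · (68/122) = 68.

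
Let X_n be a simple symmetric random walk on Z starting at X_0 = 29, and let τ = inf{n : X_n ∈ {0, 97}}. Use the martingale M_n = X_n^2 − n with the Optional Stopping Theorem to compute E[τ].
E[τ] = 1972

M_n = X_n^2 − n is a martingale (since E[X_{n+1}^2 | F_n] = X_n^2 + 1). By OST (τ has finite mean in a bounded region), E[M_τ] = E[M_0] = X_0^2 − 0 = 29^2 = 841. Also E[M_τ] = E[X_τ^2] − E[τ]. The walk exits at 0 or 97, with P(hit 97 first) = 29/97, so E[X_τ^2] = 97^2 · 29/97 + 0 = 2813. Thus E[τ] = E[X_τ^2] − E[M_τ] = 2813 − 841 = 1972 = 29(97 − 29) = 1972.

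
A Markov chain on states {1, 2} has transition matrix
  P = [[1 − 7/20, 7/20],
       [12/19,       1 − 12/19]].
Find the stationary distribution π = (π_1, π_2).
π_1 = 240/373, π_2 = 133/373

Solve πP = π with π_1 + π_2 = 1. From πP = π: π_1 · (1 − 7/20) + π_2 · 12/19 = π_1 ⇒ π_2 · 12/19 = π_1 · 7/20 ⇒ π_2/π_1 = (7/20)/(12/19) = 133/240. Together with π_1 + π_2 = 1:
  π_1 = (12/19)/(7/20 + 12/19) = (12/19)/(373/380) = 240/373,
  π_2 = (7/20)/(7/20 + 12/19) = (7/20)/(373/380) = 133/373.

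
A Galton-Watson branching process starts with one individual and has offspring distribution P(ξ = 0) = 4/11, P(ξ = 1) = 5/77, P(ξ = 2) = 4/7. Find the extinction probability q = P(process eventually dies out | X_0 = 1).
q = 7/11

The pgf is f(s) = 4/11 + 5/77·s + 4/7·s². The extinction probability q is the smallest fixed point of f in [0, 1]. Setting s = f(s):
  4/7·s² + (5/77 − 1)·s + 4/11 = 0
  4/7·s² − (4/11 + 4/7)·s + 4/11 = 0
which factors as (s − 1)·(4/7·s − 4/11) = 0, giving roots s = 1 and s = (4/11)/(4/7) = 7/11.
Mean offspring μ = 5/77 + 2·4/7 = 93/77 > 1 (supercritical), so q < 1. The extinction probability is the smaller root: q = (4/11)/(4/7) = 7/11.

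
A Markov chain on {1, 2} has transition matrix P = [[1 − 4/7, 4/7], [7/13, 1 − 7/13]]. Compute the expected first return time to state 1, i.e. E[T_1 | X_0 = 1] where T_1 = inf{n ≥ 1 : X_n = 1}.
E[T_1 | X_0 = 1] = 1/π_1 = 101/49

For an irreducible recurrent Markov chain with stationary distribution π, E[T_i | X_0 = i] = 1/π_i (Kac's formula). Here π_1 = (7/13)/(4/7 + 7/13) = (7/13)/(101/91) = 49/101, so E[T_1 | X_0 = 1] = 1/π_1 = (4/7 + 7/13)/(7/13) = (101/91)/(7/13) = 101/49.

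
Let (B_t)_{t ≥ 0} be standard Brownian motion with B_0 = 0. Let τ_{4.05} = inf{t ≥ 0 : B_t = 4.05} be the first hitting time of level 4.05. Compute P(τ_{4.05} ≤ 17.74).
P(τ_{4.05} ≤ 17.74) = 2(1 − Φ(4.05/√17.74)) = 2(1 − Φ(0.9616)) ≈ 0.3363

By the reflection principle for standard BM, P(τ_b ≤ t) = 2 · P(B_t ≥ b). Since B_t ~ N(0, t), P(B_t ≥ 4.05) = 1 − Φ(4.05/√t) = 1 − Φ(4.05/√17.74) = 1 − Φ(0.9616) ≈ 0.16813. Doubling: P(τ_{4.05} ≤ 17.74) ≈ 2 · 0.16813 = 0.33626 ≈ 0.3363.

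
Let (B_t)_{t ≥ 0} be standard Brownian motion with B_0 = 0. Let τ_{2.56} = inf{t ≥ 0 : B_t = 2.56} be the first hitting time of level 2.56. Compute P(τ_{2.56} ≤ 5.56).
P(τ_{2.56} ≤ 5.56) = 2(1 − Φ(2.56/√5.56)) = 2(1 − Φ(1.0857)) ≈ 0.2776

By the reflection principle for standard BM, P(τ_b ≤ t) = 2 · P(B_t ≥ b). Since B_t ~ N(0, t), P(B_t ≥ 2.56) = 1 − Φ(2.56/√t) = 1 − Φ(2.56/√5.56) = 1 − Φ(1.0857) ≈ 0.13881. Doubling: P(τ_{2.56} ≤ 5.56) ≈ 2 · 0.13881 = 0.27762 ≈ 0.2776.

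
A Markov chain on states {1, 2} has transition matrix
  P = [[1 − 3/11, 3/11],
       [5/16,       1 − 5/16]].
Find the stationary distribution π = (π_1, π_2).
π_1 = 55/103, π_2 = 48/103

Solve πP = π with π_1 + π_2 = 1. From πP = π: π_1 · (1 − 3/11) + π_2 · 5/16 = π_1 ⇒ π_2 · 5/16 = π_1 · 3/11 ⇒ π_2/π_1 = (3/11)/(5/16) = 48/55. Together with π_1 + π_2 = 1:
  π_1 = (5/16)/(3/11 + 5/16) = (5/16)/(103/176) = 55/103,
  π_2 = (3/11)/(3/11 + 5/16) = (3/11)/(103/176) = 48/103.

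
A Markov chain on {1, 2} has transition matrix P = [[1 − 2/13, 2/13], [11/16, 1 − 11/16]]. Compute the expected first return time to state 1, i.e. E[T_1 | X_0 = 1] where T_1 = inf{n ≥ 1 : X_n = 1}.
E[T_1 | X_0 = 1] = 1/π_1 = 175/143

For an irreducible recurrent Markov chain with stationary distribution π, E[T_i | X_0 = i] = 1/π_i (Kac's formula). Here π_1 = (11/16)/(2/13 + 11/16) = (11/16)/(175/208) = 143/175, so E[T_1 | X_0 = 1] = 1/π_1 = (2/13 + 11/16)/(11/16) = (175/208)/(11/16) = 175/143.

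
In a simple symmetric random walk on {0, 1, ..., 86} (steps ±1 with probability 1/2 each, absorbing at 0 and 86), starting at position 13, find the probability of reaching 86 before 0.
P(hit 86 before 0) = 13/86

Let u_k = P(hit 86 before 0 | start at k). Then u_0 = 0, u_86 = 1, and u_k = u_{k-1}/2 + u_{k+1}/2 for 1 ≤ k ≤ 85. This harmonic recurrence is solved by u_k = k/86, giving u_13 = 13/86.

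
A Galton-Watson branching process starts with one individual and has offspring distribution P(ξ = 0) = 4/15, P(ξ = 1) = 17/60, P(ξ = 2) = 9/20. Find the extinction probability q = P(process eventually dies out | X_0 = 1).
q = 16/27

The pgf is f(s) = 4/15 + 17/60·s + 9/20·s². The extinction probability q is the smallest fixed point of f in [0, 1]. Setting s = f(s):
  9/20·s² + (17/60 − 1)·s + 4/15 = 0
  9/20·s² − (4/15 + 9/20)·s + 4/15 = 0
which factors as (s − 1)·(9/20·s − 4/15) = 0, giving roots s = 1 and s = (4/15)/(9/20) = 16/27.
Mean offspring μ = 17/60 + 2·9/20 = 71/60 > 1 (supercritical), so q < 1. The extinction probability is the smaller root: q = (4/15)/(9/20) = 16/27.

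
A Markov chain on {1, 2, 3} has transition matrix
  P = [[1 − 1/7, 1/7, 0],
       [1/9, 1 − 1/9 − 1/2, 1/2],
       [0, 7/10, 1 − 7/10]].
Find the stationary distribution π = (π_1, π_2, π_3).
π = (49/157, 63/157, 45/157)

This is a birth-death chain on three states, which satisfies detailed balance: π_1 · P_{12} = π_2 · P_{21} and π_2 · P_{23} = π_3 · P_{32}.
From π_1 · 1/7 = π_2 · 1/9: π_2/π_1 = (1/7)/(1/9) = 9/7.
From π_2 · 1/2 = π_3 · 7/10: π_3/π_2 = (1/2)/(7/10) = 5/7.
Take π_1 proportional to 1; then unnormalized π = (1, 9/7, 45/49). Normalize by dividing by the sum 157/49:
  π = (49/157, 63/157, 45/157).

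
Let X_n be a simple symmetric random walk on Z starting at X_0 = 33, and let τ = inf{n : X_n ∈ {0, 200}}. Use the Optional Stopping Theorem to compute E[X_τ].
E[X_τ] = 33

X_n is a martingale and τ is a bounded-mean stopping time (indeed τ is finite a.s. with bounded expectation since the walk is in a bounded region). By the OST, E[X_τ] = E[X_0] = 33. Equivalently: E[X_τ] = 200 · P(hit 200 first) + 0 · P(hit 0 first) = 200 · (33/200) = 33.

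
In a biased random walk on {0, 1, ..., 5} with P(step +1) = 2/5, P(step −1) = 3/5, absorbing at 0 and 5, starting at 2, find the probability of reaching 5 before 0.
P(hit 5 before 0) = (1 − (3/2)^2) / (1 − (3/2)^5) = 40/211

Let u_k denote P(reach 5 before 0 | start at k). Boundary: u_0 = 0, u_5 = 1. Recurrence: u_k = 2/5·u_{k+1} + 3/5·u_{k-1} for 1 ≤ k ≤ 4. Try u_k = A + B·r^k with r = q/p = (3/5)/(2/5) = 3/2. Substitution satisfies the recurrence; boundary conditions give:
  u_k = (1 − r^k) / (1 − r^N) = (1 − (3/2)^2) / (1 − (3/2)^5) = 40/211.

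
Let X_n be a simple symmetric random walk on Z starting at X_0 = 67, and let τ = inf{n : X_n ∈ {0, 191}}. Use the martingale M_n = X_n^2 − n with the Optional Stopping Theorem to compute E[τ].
E[τ] = 8308

M_n = X_n^2 − n is a martingale (since E[X_{n+1}^2 | F_n] = X_n^2 + 1). By OST (τ has finite mean in a bounded region), E[M_τ] = E[M_0] = X_0^2 − 0 = 67^2 = 4489. Also E[M_τ] = E[X_τ^2] − E[τ]. The walk exits at 0 or 191, with P(hit 191 first) = 67/191, so E[X_τ^2] = 191^2 · 67/191 + 0 = 12797. Thus E[τ] = E[X_τ^2] − E[M_τ] = 12797 − 4489 = 8308 = 67(191 − 67) = 8308.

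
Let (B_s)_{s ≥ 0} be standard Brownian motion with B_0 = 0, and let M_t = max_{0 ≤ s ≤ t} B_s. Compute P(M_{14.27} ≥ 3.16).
P(M_{14.27} ≥ 3.16) = 2·P(B_{14.27} ≥ 3.16) = 2(1 − Φ(3.16/√14.27)) ≈ 0.4029

By the reflection principle for Brownian motion, P(M_t ≥ a) = 2 · P(B_t ≥ a) for a ≥ 0. Since B_t ~ N(0, t), P(B_t ≥ 3.16) = 1 − Φ(3.16/√t) = 1 − Φ(3.16/√14.27) = 1 − Φ(0.8365). So
  P(M_{14.27} ≥ 3.16) = 2(1 − Φ(0.8365)) ≈ 0.4029.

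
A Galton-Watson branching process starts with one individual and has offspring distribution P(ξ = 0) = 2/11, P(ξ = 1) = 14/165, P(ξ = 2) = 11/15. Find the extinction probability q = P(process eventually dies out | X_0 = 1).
q = 30/121

The pgf is f(s) = 2/11 + 14/165·s + 11/15·s². The extinction probability q is the smallest fixed point of f in [0, 1]. Setting s = f(s):
  11/15·s² + (14/165 − 1)·s + 2/11 = 0
  11/15·s² − (2/11 + 11/15)·s + 2/11 = 0
which factors as (s − 1)·(11/15·s − 2/11) = 0, giving roots s = 1 and s = (2/11)/(11/15) = 30/121.
Mean offspring μ = 14/165 + 2·11/15 = 256/165 > 1 (supercritical), so q < 1. The extinction probability is the smaller root: q = (2/11)/(11/15) = 30/121.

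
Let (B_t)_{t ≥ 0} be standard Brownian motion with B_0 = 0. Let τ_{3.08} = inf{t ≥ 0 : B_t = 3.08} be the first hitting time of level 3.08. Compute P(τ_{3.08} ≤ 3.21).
P(τ_{3.08} ≤ 3.21) = 2(1 − Φ(3.08/√3.21)) = 2(1 − Φ(1.7191)) ≈ 0.0856

By the reflection principle for standard BM, P(τ_b ≤ t) = 2 · P(B_t ≥ b). Since B_t ~ N(0, t), P(B_t ≥ 3.08) = 1 − Φ(3.08/√t) = 1 − Φ(3.08/√3.21) = 1 − Φ(1.7191) ≈ 0.04280. Doubling: P(τ_{3.08} ≤ 3.21) ≈ 2 · 0.04280 = 0.08560 ≈ 0.0856.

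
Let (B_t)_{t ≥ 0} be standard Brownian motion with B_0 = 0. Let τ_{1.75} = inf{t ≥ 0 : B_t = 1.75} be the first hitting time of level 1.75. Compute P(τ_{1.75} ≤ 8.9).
P(τ_{1.75} ≤ 8.9) = 2(1 − Φ(1.75/√8.9)) = 2(1 − Φ(0.5866)) ≈ 0.5575

By the reflection principle for standard BM, P(τ_b ≤ t) = 2 · P(B_t ≥ b). Since B_t ~ N(0, t), P(B_t ≥ 1.75) = 1 − Φ(1.75/√t) = 1 − Φ(1.75/√8.9) = 1 − Φ(0.5866) ≈ 0.27874. Doubling: P(τ_{1.75} ≤ 8.9) ≈ 2 · 0.27874 = 0.55748 ≈ 0.5575.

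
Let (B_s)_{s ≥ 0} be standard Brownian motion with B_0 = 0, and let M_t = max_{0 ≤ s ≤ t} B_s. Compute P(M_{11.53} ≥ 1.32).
P(M_{11.53} ≥ 1.32) = 2·P(B_{11.53} ≥ 1.32) = 2(1 − Φ(1.32/√11.53)) ≈ 0.6975

By the reflection principle for Brownian motion, P(M_t ≥ a) = 2 · P(B_t ≥ a) for a ≥ 0. Since B_t ~ N(0, t), P(B_t ≥ 1.32) = 1 − Φ(1.32/√t) = 1 − Φ(1.32/√11.53) = 1 − Φ(0.3887). So
  P(M_{11.53} ≥ 1.32) = 2(1 − Φ(0.3887)) ≈ 0.6975.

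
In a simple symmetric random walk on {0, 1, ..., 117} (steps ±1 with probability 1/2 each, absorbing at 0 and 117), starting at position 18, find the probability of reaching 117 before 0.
P(hit 117 before 0) = 18/117 = 2/13

Let u_k = P(hit 117 before 0 | start at k). Then u_0 = 0, u_117 = 1, and u_k = u_{k-1}/2 + u_{k+1}/2 for 1 ≤ k ≤ 116. This harmonic recurrence is solved by u_k = k/117, giving u_18 = 18/117 = 2/13.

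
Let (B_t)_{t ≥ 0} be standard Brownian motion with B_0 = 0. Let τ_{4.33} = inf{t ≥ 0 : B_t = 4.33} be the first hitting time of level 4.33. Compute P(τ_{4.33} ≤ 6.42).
P(τ_{4.33} ≤ 6.42) = 2(1 − Φ(4.33/√6.42)) = 2(1 − Φ(1.7089)) ≈ 0.0875

By the reflection principle for standard BM, P(τ_b ≤ t) = 2 · P(B_t ≥ b). Since B_t ~ N(0, t), P(B_t ≥ 4.33) = 1 − Φ(4.33/√t) = 1 − Φ(4.33/√6.42) = 1 − Φ(1.7089) ≈ 0.04373. Doubling: P(τ_{4.33} ≤ 6.42) ≈ 2 · 0.04373 = 0.08746 ≈ 0.0875.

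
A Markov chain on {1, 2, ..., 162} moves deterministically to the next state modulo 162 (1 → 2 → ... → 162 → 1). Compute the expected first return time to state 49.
E[T_49 | X_0 = 49] = 162

The chain cycles deterministically, so starting at state 49 it returns in exactly 162 steps. Equivalently, the stationary distribution is uniform π_j = 1/162 for every state j, so by Kac's formula E[T_49] = 1/π_49 = 162.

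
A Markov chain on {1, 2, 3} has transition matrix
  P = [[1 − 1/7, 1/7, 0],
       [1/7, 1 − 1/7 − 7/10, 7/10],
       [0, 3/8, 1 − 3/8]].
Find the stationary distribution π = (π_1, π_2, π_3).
π = (15/58, 15/58, 14/29)

This is a birth-death chain on three states, which satisfies detailed balance: π_1 · P_{12} = π_2 · P_{21} and π_2 · P_{23} = π_3 · P_{32}.
From π_1 · 1/7 = π_2 · 1/7: π_2/π_1 = (1/7)/(1/7) = 1.
From π_2 · 7/10 = π_3 · 3/8: π_3/π_2 = (7/10)/(3/8) = 28/15.
Take π_1 proportional to 1; then unnormalized π = (1, 1, 28/15). Normalize by dividing by the sum 58/15:
  π = (15/58, 15/58, 14/29).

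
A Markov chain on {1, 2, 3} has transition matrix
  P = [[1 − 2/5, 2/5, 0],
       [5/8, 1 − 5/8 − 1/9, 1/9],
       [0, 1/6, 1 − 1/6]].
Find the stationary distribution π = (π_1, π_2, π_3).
π = (15/31, 48/155, 32/155)

This is a birth-death chain on three states, which satisfies detailed balance: π_1 · P_{12} = π_2 · P_{21} and π_2 · P_{23} = π_3 · P_{32}.
From π_1 · 2/5 = π_2 · 5/8: π_2/π_1 = (2/5)/(5/8) = 16/25.
From π_2 · 1/9 = π_3 · 1/6: π_3/π_2 = (1/9)/(1/6) = 2/3.
Take π_1 proportional to 1; then unnormalized π = (1, 16/25, 32/75). Normalize by dividing by the sum 31/15:
  π = (15/31, 48/155, 32/155).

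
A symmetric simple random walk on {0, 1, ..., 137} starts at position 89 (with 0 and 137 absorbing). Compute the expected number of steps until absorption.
E[τ | X_0 = 89] = 4272

Let v_k = E[τ | X_0 = k]. Boundary: v_0 = v_137 = 0. Recurrence: v_k = 1 + (v_{k-1} + v_{k+1})/2 for 1 ≤ k ≤ 136. The particular solution to v_k − (v_{k-1} + v_{k+1})/2 = 1 is v_k = −k^2. Adding homogeneous solution A + B k and matching boundaries gives v_k = k (137 − k). Substituting k = 89: v_89 = 89 · 48 = 4272.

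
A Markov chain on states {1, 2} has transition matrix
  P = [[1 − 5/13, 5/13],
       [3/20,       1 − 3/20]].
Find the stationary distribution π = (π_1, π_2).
π_1 = 39/139, π_2 = 100/139

Solve πP = π with π_1 + π_2 = 1. From πP = π: π_1 · (1 − 5/13) + π_2 · 3/20 = π_1 ⇒ π_2 · 3/20 = π_1 · 5/13 ⇒ π_2/π_1 = (5/13)/(3/20) = 100/39. Together with π_1 + π_2 = 1:
  π_1 = (3/20)/(5/13 + 3/20) = (3/20)/(139/260) = 39/139,
  π_2 = (5/13)/(5/13 + 3/20) = (5/13)/(139/260) = 100/139.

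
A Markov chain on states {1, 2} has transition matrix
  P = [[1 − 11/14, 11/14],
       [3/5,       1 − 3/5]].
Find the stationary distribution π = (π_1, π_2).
π_1 = 42/97, π_2 = 55/97

Solve πP = π with π_1 + π_2 = 1. From πP = π: π_1 · (1 − 11/14) + π_2 · 3/5 = π_1 ⇒ π_2 · 3/5 = π_1 · 11/14 ⇒ π_2/π_1 = (11/14)/(3/5) = 55/42. Together with π_1 + π_2 = 1:
  π_1 = (3/5)/(11/14 + 3/5) = (3/5)/(97/70) = 42/97,
  π_2 = (11/14)/(11/14 + 3/5) = (11/14)/(97/70) = 55/97.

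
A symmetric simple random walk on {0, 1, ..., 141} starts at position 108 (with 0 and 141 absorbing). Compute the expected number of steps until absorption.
E[τ | X_0 = 108] = 3564

Let v_k = E[τ | X_0 = k]. Boundary: v_0 = v_141 = 0. Recurrence: v_k = 1 + (v_{k-1} + v_{k+1})/2 for 1 ≤ k ≤ 140. The particular solution to v_k − (v_{k-1} + v_{k+1})/2 = 1 is v_k = −k^2. Adding homogeneous solution A + B k and matching boundaries gives v_k = k (141 − k). Substituting k = 108: v_108 = 108 · 33 = 3564.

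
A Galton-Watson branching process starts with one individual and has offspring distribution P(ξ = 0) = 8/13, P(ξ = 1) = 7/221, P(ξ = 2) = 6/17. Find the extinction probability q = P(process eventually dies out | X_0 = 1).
q = 1

Mean offspring μ = 0·8/13 + 1·7/221 + 2·6/17 = 163/221 ≤ 1. For μ ≤ 1 with offspring not concentrated at 1, the Galton-Watson process goes extinct almost surely, so q = 1.
(Algebraic check: The pgf is f(s) = 8/13 + 7/221·s + 6/17·s². The extinction probability q is the smallest fixed point of f in [0, 1]. Setting s = f(s):
  6/17·s² + (7/221 − 1)·s + 8/13 = 0
  6/17·s² − (8/13 + 6/17)·s + 8/13 = 0
which factors as (s − 1)·(6/17·s − 8/13) = 0, giving roots s = 1 and s = (8/13)/(6/17) = 68/39. Since 68/39 ≥ 1, the smallest root in [0, 1] is s = 1.)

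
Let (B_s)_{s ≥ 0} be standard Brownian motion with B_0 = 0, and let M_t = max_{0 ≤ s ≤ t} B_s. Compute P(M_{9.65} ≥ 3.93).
P(M_{9.65} ≥ 3.93) = 2·P(B_{9.65} ≥ 3.93) = 2(1 − Φ(3.93/√9.65)) ≈ 0.2058

By the reflection principle for Brownian motion, P(M_t ≥ a) = 2 · P(B_t ≥ a) for a ≥ 0. Since B_t ~ N(0, t), P(B_t ≥ 3.93) = 1 − Φ(3.93/√t) = 1 − Φ(3.93/√9.65) = 1 − Φ(1.2651). So
  P(M_{9.65} ≥ 3.93) = 2(1 − Φ(1.2651)) ≈ 0.2058.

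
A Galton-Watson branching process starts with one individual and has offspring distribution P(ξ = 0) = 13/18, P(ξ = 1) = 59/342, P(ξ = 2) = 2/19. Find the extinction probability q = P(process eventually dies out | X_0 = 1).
q = 1

Mean offspring μ = 0·13/18 + 1·59/342 + 2·2/19 = 131/342 ≤ 1. For μ ≤ 1 with offspring not concentrated at 1, the Galton-Watson process goes extinct almost surely, so q = 1.
(Algebraic check: The pgf is f(s) = 13/18 + 59/342·s + 2/19·s². The extinction probability q is the smallest fixed point of f in [0, 1]. Setting s = f(s):
  2/19·s² + (59/342 − 1)·s + 13/18 = 0
  2/19·s² − (13/18 + 2/19)·s + 13/18 = 0
which factors as (s − 1)·(2/19·s − 13/18) = 0, giving roots s = 1 and s = (13/18)/(2/19) = 247/36. Since 247/36 ≥ 1, the smallest root in [0, 1] is s = 1.)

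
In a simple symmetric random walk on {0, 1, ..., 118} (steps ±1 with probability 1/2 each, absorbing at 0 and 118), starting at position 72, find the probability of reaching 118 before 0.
P(hit 118 before 0) = 72/118 = 36/59

Let u_k = P(hit 118 before 0 | start at k). Then u_0 = 0, u_118 = 1, and u_k = u_{k-1}/2 + u_{k+1}/2 for 1 ≤ k ≤ 117. This harmonic recurrence is solved by u_k = k/118, giving u_72 = 72/118 = 36/59.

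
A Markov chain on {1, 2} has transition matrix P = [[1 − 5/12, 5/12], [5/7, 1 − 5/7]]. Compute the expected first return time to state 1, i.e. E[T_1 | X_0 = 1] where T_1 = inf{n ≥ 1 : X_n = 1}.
E[T_1 | X_0 = 1] = 1/π_1 = 19/12

For an irreducible recurrent Markov chain with stationary distribution π, E[T_i | X_0 = i] = 1/π_i (Kac's formula). Here π_1 = (5/7)/(5/12 + 5/7) = (5/7)/(95/84) = 12/19, so E[T_1 | X_0 = 1] = 1/π_1 = (5/12 + 5/7)/(5/7) = (95/84)/(5/7) = 19/12.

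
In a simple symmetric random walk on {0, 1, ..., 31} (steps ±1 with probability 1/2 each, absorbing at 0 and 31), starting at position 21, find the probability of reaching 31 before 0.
P(hit 31 before 0) = 21/31

Let u_k = P(hit 31 before 0 | start at k). Then u_0 = 0, u_31 = 1, and u_k = u_{k-1}/2 + u_{k+1}/2 for 1 ≤ k ≤ 30. This harmonic recurrence is solved by u_k = k/31, giving u_21 = 21/31.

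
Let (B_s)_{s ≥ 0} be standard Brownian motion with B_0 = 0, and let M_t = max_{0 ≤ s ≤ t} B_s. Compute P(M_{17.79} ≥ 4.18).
P(M_{17.79} ≥ 4.18) = 2·P(B_{17.79} ≥ 4.18) = 2(1 − Φ(4.18/√17.79)) ≈ 0.3217

By the reflection principle for Brownian motion, P(M_t ≥ a) = 2 · P(B_t ≥ a) for a ≥ 0. Since B_t ~ N(0, t), P(B_t ≥ 4.18) = 1 − Φ(4.18/√t) = 1 − Φ(4.18/√17.79) = 1 − Φ(0.9910). So
  P(M_{17.79} ≥ 4.18) = 2(1 − Φ(0.9910)) ≈ 0.3217.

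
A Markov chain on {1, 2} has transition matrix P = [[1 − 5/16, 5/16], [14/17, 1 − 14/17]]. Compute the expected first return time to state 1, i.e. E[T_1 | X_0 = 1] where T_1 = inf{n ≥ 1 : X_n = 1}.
E[T_1 | X_0 = 1] = 1/π_1 = 309/224

For an irreducible recurrent Markov chain with stationary distribution π, E[T_i | X_0 = i] = 1/π_i (Kac's formula). Here π_1 = (14/17)/(5/16 + 14/17) = (14/17)/(309/272) = 224/309, so E[T_1 | X_0 = 1] = 1/π_1 = (5/16 + 14/17)/(14/17) = (309/272)/(14/17) = 309/224.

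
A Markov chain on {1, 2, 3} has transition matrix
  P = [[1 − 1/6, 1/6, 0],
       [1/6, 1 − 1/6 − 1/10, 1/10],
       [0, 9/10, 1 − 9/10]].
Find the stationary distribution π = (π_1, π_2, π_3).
π = (9/19, 9/19, 1/19)

This is a birth-death chain on three states, which satisfies detailed balance: π_1 · P_{12} = π_2 · P_{21} and π_2 · P_{23} = π_3 · P_{32}.
From π_1 · 1/6 = π_2 · 1/6: π_2/π_1 = (1/6)/(1/6) = 1.
From π_2 · 1/10 = π_3 · 9/10: π_3/π_2 = (1/10)/(9/10) = 1/9.
Take π_1 proportional to 1; then unnormalized π = (1, 1, 1/9). Normalize by dividing by the sum 19/9:
  π = (9/19, 9/19, 1/19).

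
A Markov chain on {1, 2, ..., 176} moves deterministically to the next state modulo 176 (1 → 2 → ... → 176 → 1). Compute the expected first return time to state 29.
E[T_29 | X_0 = 29] = 176

The chain cycles deterministically, so starting at state 29 it returns in exactly 176 steps. Equivalently, the stationary distribution is uniform π_j = 1/176 for every state j, so by Kac's formula E[T_29] = 1/π_29 = 176.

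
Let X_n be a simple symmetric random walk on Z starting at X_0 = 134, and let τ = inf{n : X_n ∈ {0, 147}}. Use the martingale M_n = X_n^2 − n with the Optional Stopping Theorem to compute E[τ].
E[τ] = 1742

M_n = X_n^2 − n is a martingale (since E[X_{n+1}^2 | F_n] = X_n^2 + 1). By OST (τ has finite mean in a bounded region), E[M_τ] = E[M_0] = X_0^2 − 0 = 134^2 = 17956. Also E[M_τ] = E[X_τ^2] − E[τ]. The walk exits at 0 or 147, with P(hit 147 first) = 134/147, so E[X_τ^2] = 147^2 · 134/147 + 0 = 19698. Thus E[τ] = E[X_τ^2] − E[M_τ] = 19698 − 17956 = 1742 = 134(147 − 134) = 1742.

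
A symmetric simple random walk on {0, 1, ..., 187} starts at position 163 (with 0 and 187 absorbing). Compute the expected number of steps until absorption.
E[τ | X_0 = 163] = 3912

Let v_k = E[τ | X_0 = k]. Boundary: v_0 = v_187 = 0. Recurrence: v_k = 1 + (v_{k-1} + v_{k+1})/2 for 1 ≤ k ≤ 186. The particular solution to v_k − (v_{k-1} + v_{k+1})/2 = 1 is v_k = −k^2. Adding homogeneous solution A + B k and matching boundaries gives v_k = k (187 − k). Substituting k = 163: v_163 = 163 · 24 = 3912.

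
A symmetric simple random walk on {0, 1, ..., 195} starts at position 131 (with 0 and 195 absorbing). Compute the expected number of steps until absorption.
E[τ | X_0 = 131] = 8384

Let v_k = E[τ | X_0 = k]. Boundary: v_0 = v_195 = 0. Recurrence: v_k = 1 + (v_{k-1} + v_{k+1})/2 for 1 ≤ k ≤ 194. The particular solution to v_k − (v_{k-1} + v_{k+1})/2 = 1 is v_k = −k^2. Adding homogeneous solution A + B k and matching boundaries gives v_k = k (195 − k). Substituting k = 131: v_131 = 131 · 64 = 8384.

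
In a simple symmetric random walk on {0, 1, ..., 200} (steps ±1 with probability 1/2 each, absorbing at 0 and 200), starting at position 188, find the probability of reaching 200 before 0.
P(hit 200 before 0) = 188/200 = 47/50

Let u_k = P(hit 200 before 0 | start at k). Then u_0 = 0, u_200 = 1, and u_k = u_{k-1}/2 + u_{k+1}/2 for 1 ≤ k ≤ 199. This harmonic recurrence is solved by u_k = k/200, giving u_188 = 188/200 = 47/50.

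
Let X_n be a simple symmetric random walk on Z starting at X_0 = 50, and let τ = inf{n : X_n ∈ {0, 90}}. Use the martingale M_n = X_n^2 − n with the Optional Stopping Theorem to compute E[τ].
E[τ] = 2000

M_n = X_n^2 − n is a martingale (since E[X_{n+1}^2 | F_n] = X_n^2 + 1). By OST (τ has finite mean in a bounded region), E[M_τ] = E[M_0] = X_0^2 − 0 = 50^2 = 2500. Also E[M_τ] = E[X_τ^2] − E[τ]. The walk exits at 0 or 90, with P(hit 90 first) = 50/90, so E[X_τ^2] = 90^2 · 50/90 + 0 = 4500. Thus E[τ] = E[X_τ^2] − E[M_τ] = 4500 − 2500 = 2000 = 50(90 − 50) = 2000.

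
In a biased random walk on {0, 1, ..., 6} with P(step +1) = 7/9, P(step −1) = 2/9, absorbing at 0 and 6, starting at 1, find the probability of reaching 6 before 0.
P(hit 6 before 0) = (1 − (2/7)^1) / (1 − (2/7)^6) = 16807/23517

Let u_k denote P(reach 6 before 0 | start at k). Boundary: u_0 = 0, u_6 = 1. Recurrence: u_k = 7/9·u_{k+1} + 2/9·u_{k-1} for 1 ≤ k ≤ 5. Try u_k = A + B·r^k with r = q/p = (2/9)/(7/9) = 2/7. Substitution satisfies the recurrence; boundary conditions give:
  u_k = (1 − r^k) / (1 − r^N) = (1 − (2/7)^1) / (1 − (2/7)^6) = 16807/23517.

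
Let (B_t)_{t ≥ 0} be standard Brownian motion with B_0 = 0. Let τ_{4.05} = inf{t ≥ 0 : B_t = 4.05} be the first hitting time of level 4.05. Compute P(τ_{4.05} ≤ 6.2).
P(τ_{4.05} ≤ 6.2) = 2(1 − Φ(4.05/√6.2)) = 2(1 − Φ(1.6265)) ≈ 0.1038

By the reflection principle for standard BM, P(τ_b ≤ t) = 2 · P(B_t ≥ b). Since B_t ~ N(0, t), P(B_t ≥ 4.05) = 1 − Φ(4.05/√t) = 1 − Φ(4.05/√6.2) = 1 − Φ(1.6265) ≈ 0.05192. Doubling: P(τ_{4.05} ≤ 6.2) ≈ 2 · 0.05192 = 0.10384 ≈ 0.1038.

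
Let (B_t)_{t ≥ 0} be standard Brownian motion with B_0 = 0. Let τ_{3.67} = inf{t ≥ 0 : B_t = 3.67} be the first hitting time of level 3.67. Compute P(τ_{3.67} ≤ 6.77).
P(τ_{3.67} ≤ 6.77) = 2(1 − Φ(3.67/√6.77)) = 2(1 − Φ(1.4105)) ≈ 0.1584

By the reflection principle for standard BM, P(τ_b ≤ t) = 2 · P(B_t ≥ b). Since B_t ~ N(0, t), P(B_t ≥ 3.67) = 1 − Φ(3.67/√t) = 1 − Φ(3.67/√6.77) = 1 − Φ(1.4105) ≈ 0.07920. Doubling: P(τ_{3.67} ≤ 6.77) ≈ 2 · 0.07920 = 0.15840 ≈ 0.1584.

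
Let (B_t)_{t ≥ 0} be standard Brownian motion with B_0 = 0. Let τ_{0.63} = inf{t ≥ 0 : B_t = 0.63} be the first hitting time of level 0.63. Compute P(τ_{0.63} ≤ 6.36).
P(τ_{0.63} ≤ 6.36) = 2(1 − Φ(0.63/√6.36)) = 2(1 − Φ(0.2498)) ≈ 0.8027

By the reflection principle for standard BM, P(τ_b ≤ t) = 2 · P(B_t ≥ b). Since B_t ~ N(0, t), P(B_t ≥ 0.63) = 1 − Φ(0.63/√t) = 1 − Φ(0.63/√6.36) = 1 − Φ(0.2498) ≈ 0.40137. Doubling: P(τ_{0.63} ≤ 6.36) ≈ 2 · 0.40137 = 0.80274 ≈ 0.8027.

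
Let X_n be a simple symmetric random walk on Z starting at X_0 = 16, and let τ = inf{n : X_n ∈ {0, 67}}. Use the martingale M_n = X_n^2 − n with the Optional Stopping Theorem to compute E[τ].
E[τ] = 816

M_n = X_n^2 − n is a martingale (since E[X_{n+1}^2 | F_n] = X_n^2 + 1). By OST (τ has finite mean in a bounded region), E[M_τ] = E[M_0] = X_0^2 − 0 = 16^2 = 256. Also E[M_τ] = E[X_τ^2] − E[τ]. The walk exits at 0 or 67, with P(hit 67 first) = 16/67, so E[X_τ^2] = 67^2 · 16/67 + 0 = 1072. Thus E[τ] = E[X_τ^2] − E[M_τ] = 1072 − 256 = 816 = 16(67 − 16) = 816.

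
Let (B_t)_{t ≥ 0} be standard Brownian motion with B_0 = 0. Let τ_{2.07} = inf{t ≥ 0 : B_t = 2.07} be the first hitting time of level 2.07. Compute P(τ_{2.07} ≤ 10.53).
P(τ_{2.07} ≤ 10.53) = 2(1 − Φ(2.07/√10.53)) = 2(1 − Φ(0.6379)) ≈ 0.5235

By the reflection principle for standard BM, P(τ_b ≤ t) = 2 · P(B_t ≥ b). Since B_t ~ N(0, t), P(B_t ≥ 2.07) = 1 − Φ(2.07/√t) = 1 − Φ(2.07/√10.53) = 1 − Φ(0.6379) ≈ 0.26177. Doubling: P(τ_{2.07} ≤ 10.53) ≈ 2 · 0.26177 = 0.52354 ≈ 0.5235.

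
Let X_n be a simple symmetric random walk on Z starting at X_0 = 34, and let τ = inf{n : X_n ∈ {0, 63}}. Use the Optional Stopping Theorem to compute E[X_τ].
E[X_τ] = 34

X_n is a martingale and τ is a bounded-mean stopping time (indeed τ is finite a.s. with bounded expectation since the walk is in a bounded region). By the OST, E[X_τ] = E[X_0] = 34. Equivalently: E[X_τ] = 63 · P(hit 63 first) + 0 · P(hit 0 first) = 63 · (34/63) = 34.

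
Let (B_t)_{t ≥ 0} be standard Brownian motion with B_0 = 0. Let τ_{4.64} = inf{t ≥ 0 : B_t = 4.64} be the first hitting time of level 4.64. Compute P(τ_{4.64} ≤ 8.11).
P(τ_{4.64} ≤ 8.11) = 2(1 − Φ(4.64/√8.11)) = 2(1 − Φ(1.6293)) ≈ 0.1032

By the reflection principle for standard BM, P(τ_b ≤ t) = 2 · P(B_t ≥ b). Since B_t ~ N(0, t), P(B_t ≥ 4.64) = 1 − Φ(4.64/√t) = 1 − Φ(4.64/√8.11) = 1 − Φ(1.6293) ≈ 0.05162. Doubling: P(τ_{4.64} ≤ 8.11) ≈ 2 · 0.05162 = 0.10324 ≈ 0.1032.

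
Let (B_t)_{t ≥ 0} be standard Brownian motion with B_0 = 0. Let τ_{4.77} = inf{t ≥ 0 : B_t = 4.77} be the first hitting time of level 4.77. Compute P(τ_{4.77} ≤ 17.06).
P(τ_{4.77} ≤ 17.06) = 2(1 − Φ(4.77/√17.06)) = 2(1 − Φ(1.1549)) ≈ 0.2481

By the reflection principle for standard BM, P(τ_b ≤ t) = 2 · P(B_t ≥ b). Since B_t ~ N(0, t), P(B_t ≥ 4.77) = 1 − Φ(4.77/√t) = 1 − Φ(4.77/√17.06) = 1 − Φ(1.1549) ≈ 0.12407. Doubling: P(τ_{4.77} ≤ 17.06) ≈ 2 · 0.12407 = 0.24814 ≈ 0.2481.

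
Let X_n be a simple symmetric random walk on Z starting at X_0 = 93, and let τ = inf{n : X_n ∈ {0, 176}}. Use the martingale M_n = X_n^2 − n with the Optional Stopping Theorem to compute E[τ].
E[τ] = 7719

M_n = X_n^2 − n is a martingale (since E[X_{n+1}^2 | F_n] = X_n^2 + 1). By OST (τ has finite mean in a bounded region), E[M_τ] = E[M_0] = X_0^2 − 0 = 93^2 = 8649. Also E[M_τ] = E[X_τ^2] − E[τ]. The walk exits at 0 or 176, with P(hit 176 first) = 93/176, so E[X_τ^2] = 176^2 · 93/176 + 0 = 16368. Thus E[τ] = E[X_τ^2] − E[M_τ] = 16368 − 8649 = 7719 = 93(176 − 93) = 7719.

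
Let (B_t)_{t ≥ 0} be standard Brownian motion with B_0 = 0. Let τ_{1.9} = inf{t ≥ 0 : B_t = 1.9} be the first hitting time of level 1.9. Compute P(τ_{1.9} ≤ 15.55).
P(τ_{1.9} ≤ 15.55) = 2(1 − Φ(1.9/√15.55)) = 2(1 − Φ(0.4818)) ≈ 0.6299

By the reflection principle for standard BM, P(τ_b ≤ t) = 2 · P(B_t ≥ b). Since B_t ~ N(0, t), P(B_t ≥ 1.9) = 1 − Φ(1.9/√t) = 1 − Φ(1.9/√15.55) = 1 − Φ(0.4818) ≈ 0.31497. Doubling: P(τ_{1.9} ≤ 15.55) ≈ 2 · 0.31497 = 0.62994 ≈ 0.6299.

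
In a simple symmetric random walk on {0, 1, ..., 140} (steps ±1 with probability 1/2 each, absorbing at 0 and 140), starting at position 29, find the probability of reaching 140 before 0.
P(hit 140 before 0) = 29/140

Let u_k = P(hit 140 before 0 | start at k). Then u_0 = 0, u_140 = 1, and u_k = u_{k-1}/2 + u_{k+1}/2 for 1 ≤ k ≤ 139. This harmonic recurrence is solved by u_k = k/140, giving u_29 = 29/140.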